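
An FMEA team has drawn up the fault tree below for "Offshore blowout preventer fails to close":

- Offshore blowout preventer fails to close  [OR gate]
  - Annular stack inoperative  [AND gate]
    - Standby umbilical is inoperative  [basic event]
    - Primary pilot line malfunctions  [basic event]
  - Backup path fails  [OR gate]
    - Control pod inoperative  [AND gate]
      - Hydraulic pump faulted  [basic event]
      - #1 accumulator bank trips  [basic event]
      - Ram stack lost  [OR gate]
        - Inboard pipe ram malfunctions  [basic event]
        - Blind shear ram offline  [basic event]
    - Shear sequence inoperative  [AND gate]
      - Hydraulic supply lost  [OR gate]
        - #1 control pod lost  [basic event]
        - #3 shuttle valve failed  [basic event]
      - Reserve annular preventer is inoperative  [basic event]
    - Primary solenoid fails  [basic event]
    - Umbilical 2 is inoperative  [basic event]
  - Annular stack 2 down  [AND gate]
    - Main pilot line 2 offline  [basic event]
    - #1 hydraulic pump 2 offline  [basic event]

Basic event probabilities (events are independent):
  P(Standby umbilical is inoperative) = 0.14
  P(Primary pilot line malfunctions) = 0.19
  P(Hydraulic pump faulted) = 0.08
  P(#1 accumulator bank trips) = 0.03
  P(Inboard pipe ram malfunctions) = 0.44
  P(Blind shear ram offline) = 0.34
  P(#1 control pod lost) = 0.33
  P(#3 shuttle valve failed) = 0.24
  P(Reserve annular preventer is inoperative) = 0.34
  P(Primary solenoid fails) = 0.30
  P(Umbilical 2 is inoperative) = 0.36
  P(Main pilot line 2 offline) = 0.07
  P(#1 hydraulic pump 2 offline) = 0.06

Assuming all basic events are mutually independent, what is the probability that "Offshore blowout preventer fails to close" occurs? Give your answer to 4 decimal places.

P(Annular stack inoperative) [AND] = 0.14 × 0.19 = 0.026600
P(Ram stack lost) [OR] = 1 − (1−0.44) × (1−0.34) = 0.630400
P(Control pod inoperative) [AND] = 0.08 × 0.03 × 0.630400 = 0.001513
P(Hydraulic supply lost) [OR] = 1 − (1−0.33) × (1−0.24) = 0.490800
P(Shear sequence inoperative) [AND] = 0.490800 × 0.34 = 0.166872
P(Backup path fails) [OR] = 1 − (1−0.001513) × (1−0.166872) × (1−0.30) × (1−0.36) = 0.627323
P(Annular stack 2 down) [AND] = 0.07 × 0.06 = 0.004200
P(Offshore blowout preventer fails to close) [OR] = 1 − (1−0.026600) × (1−0.627323) × (1−0.004200) = 0.638760
Rounded to 4 decimal places: P(Offshore blowout preventer fails to close) ≈ 0.6388.

0.6388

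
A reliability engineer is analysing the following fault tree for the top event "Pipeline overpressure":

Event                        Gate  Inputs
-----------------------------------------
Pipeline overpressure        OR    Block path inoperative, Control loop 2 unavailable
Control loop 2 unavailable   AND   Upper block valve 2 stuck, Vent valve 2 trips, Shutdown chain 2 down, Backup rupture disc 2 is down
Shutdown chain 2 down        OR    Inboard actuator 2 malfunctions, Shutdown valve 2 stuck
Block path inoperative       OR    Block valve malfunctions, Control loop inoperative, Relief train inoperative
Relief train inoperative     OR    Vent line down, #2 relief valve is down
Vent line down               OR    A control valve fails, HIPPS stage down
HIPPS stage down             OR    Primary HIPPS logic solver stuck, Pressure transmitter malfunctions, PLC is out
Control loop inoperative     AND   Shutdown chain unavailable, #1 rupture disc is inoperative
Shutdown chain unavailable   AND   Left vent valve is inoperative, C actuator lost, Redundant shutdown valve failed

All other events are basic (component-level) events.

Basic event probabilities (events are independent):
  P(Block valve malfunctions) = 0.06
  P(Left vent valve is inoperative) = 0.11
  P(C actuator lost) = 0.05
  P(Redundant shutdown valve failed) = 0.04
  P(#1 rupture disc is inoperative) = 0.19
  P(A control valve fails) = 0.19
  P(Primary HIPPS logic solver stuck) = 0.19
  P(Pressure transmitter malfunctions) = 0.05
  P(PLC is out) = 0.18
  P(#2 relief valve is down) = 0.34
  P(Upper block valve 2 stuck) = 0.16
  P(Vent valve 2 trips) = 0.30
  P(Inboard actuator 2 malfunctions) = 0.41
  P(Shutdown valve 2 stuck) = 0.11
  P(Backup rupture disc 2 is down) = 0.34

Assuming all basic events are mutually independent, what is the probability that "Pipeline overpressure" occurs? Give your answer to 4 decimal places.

P(Shutdown chain unavailable) [AND] = 0.11 × 0.05 × 0.04 = 0.000220
P(Control loop inoperative) [AND] = 0.000220 × 0.19 = 0.000042
P(HIPPS stage down) [OR] = 1 − (1−0.19) × (1−0.05) × (1−0.18) = 0.369010
P(Vent line down) [OR] = 1 − (1−0.19) × (1−0.369010) = 0.488898
P(Relief train inoperative) [OR] = 1 − (1−0.488898) × (1−0.34) = 0.662673
P(Block path inoperative) [OR] = 1 − (1−0.06) × (1−0.000042) × (1−0.662673) = 0.682926
P(Shutdown chain 2 down) [OR] = 1 − (1−0.41) × (1−0.11) = 0.474900
P(Control loop 2 unavailable) [AND] = 0.16 × 0.30 × 0.474900 × 0.34 = 0.007750
P(Pipeline overpressure) [OR] = 1 − (1−0.682926) × (1−0.007750) = 0.685383
Rounded to 4 decimal places: P(Pipeline overpressure) ≈ 0.6854.

0.6854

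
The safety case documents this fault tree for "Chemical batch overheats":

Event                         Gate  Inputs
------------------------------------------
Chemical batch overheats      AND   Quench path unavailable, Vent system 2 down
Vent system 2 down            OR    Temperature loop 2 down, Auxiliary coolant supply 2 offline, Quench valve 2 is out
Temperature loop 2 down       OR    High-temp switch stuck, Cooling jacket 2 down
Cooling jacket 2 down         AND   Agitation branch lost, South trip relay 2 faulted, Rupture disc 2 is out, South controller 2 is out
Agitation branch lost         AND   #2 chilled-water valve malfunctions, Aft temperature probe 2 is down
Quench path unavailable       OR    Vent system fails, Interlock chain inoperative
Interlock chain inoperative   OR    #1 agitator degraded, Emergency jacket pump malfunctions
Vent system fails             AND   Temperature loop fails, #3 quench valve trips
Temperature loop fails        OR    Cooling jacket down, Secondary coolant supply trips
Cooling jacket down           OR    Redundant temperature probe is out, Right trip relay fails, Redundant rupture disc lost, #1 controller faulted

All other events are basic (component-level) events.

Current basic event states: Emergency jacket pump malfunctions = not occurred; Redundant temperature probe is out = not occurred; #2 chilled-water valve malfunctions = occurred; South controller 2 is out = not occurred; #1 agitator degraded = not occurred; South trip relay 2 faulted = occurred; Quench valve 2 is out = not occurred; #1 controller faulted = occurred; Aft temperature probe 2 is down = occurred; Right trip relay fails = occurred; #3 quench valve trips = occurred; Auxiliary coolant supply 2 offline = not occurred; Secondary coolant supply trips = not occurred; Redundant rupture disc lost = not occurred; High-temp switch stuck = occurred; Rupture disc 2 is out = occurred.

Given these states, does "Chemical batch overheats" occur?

Cooling jacket down [OR]: Redundant temperature probe is out=not, Right trip relay fails=occurs, Redundant rupture disc lost=not, #1 controller faulted=occurs → at least one input occurs → occurs.
Temperature loop fails [OR]: Cooling jacket down=occurs, Secondary coolant supply trips=not → at least one input occurs → occurs.
Vent system fails [AND]: Temperature loop fails=occurs, #3 quench valve trips=occurs → all inputs occur → occurs.
Interlock chain inoperative [OR]: #1 agitator degraded=not, Emergency jacket pump malfunctions=not → no input occurs → does not occur.
Quench path unavailable [OR]: Vent system fails=occurs, Interlock chain inoperative=not → at least one input occurs → occurs.
Agitation branch lost [AND]: #2 chilled-water valve malfunctions=occurs, Aft temperature probe 2 is down=occurs → all inputs occur → occurs.
Cooling jacket 2 down [AND]: Agitation branch lost=occurs, South trip relay 2 faulted=occurs, Rupture disc 2 is out=occurs, South controller 2 is out=not → not all inputs occur → does not occur.
Temperature loop 2 down [OR]: High-temp switch stuck=occurs, Cooling jacket 2 down=not → at least one input occurs → occurs.
Vent system 2 down [OR]: Temperature loop 2 down=occurs, Auxiliary coolant supply 2 offline=not, Quench valve 2 is out=not → at least one input occurs → occurs.
Chemical batch overheats [AND]: Quench path unavailable=occurs, Vent system 2 down=occurs → all inputs occur → occurs.

Yes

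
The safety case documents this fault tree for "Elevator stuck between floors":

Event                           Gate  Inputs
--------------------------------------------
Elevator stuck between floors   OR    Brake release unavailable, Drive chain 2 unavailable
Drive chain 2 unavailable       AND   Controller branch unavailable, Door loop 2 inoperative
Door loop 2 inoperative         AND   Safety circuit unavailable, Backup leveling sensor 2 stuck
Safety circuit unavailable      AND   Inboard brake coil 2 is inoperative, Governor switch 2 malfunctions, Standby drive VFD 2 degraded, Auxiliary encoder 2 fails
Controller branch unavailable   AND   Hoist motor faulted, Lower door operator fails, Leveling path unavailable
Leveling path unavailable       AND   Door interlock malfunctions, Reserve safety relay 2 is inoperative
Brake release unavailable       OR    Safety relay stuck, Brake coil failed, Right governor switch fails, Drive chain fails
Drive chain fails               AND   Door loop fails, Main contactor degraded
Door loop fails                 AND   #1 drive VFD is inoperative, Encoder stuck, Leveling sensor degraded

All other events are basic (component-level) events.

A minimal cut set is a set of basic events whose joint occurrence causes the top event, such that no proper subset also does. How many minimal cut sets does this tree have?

5

Door loop fails [AND]: one cut set from each child combined → 1 × 1 × 1 = 1 cut set(s).
Drive chain fails [AND]: one cut set from each child combined → 1 × 1 = 1 cut set(s).
Brake release unavailable [OR]: union of children's cut sets → 4 cut set(s).
Leveling path unavailable [AND]: one cut set from each child combined → 1 × 1 = 1 cut set(s).
Controller branch unavailable [AND]: one cut set from each child combined → 1 × 1 × 1 = 1 cut set(s).
Safety circuit unavailable [AND]: one cut set from each child combined → 1 × 1 × 1 × 1 = 1 cut set(s).
Door loop 2 inoperative [AND]: one cut set from each child combined → 1 × 1 = 1 cut set(s).
Drive chain 2 unavailable [AND]: one cut set from each child combined → 1 × 1 = 1 cut set(s).
Elevator stuck between floors [OR]: union of children's cut sets → 5 cut set(s).
Minimal cut sets: {Safety relay stuck}; {Brake coil failed}; {Right governor switch fails}; {#1 drive VFD is inoperative, Encoder stuck, Leveling sensor degraded, Main contactor degraded}; {Auxiliary encoder 2 fails, Backup leveling sensor 2 stuck, Door interlock malfunctions, Governor switch 2 malfunctions, Hoist motor faulted, Inboard brake coil 2 is inoperative, Lower door operator fails, Reserve safety relay 2 is inoperative, Standby drive VFD 2 degraded}.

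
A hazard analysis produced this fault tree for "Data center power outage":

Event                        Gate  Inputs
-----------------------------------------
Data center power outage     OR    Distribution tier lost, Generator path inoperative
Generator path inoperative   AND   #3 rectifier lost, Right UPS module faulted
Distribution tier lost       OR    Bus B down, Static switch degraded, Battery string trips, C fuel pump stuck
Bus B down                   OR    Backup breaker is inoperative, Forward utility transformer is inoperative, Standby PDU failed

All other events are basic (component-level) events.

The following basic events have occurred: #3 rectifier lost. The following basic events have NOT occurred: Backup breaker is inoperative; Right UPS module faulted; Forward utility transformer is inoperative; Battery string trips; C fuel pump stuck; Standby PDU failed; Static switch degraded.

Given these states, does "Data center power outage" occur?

Bus B down [OR]: Backup breaker is inoperative=not, Forward utility transformer is inoperative=not, Standby PDU failed=not → no input occurs → does not occur.
Distribution tier lost [OR]: Bus B down=not, Static switch degraded=not, Battery string trips=not, C fuel pump stuck=not → no input occurs → does not occur.
Generator path inoperative [AND]: #3 rectifier lost=occurs, Right UPS module faulted=not → not all inputs occur → does not occur.
Data center power outage [OR]: Distribution tier lost=not, Generator path inoperative=not → no input occurs → does not occur.

No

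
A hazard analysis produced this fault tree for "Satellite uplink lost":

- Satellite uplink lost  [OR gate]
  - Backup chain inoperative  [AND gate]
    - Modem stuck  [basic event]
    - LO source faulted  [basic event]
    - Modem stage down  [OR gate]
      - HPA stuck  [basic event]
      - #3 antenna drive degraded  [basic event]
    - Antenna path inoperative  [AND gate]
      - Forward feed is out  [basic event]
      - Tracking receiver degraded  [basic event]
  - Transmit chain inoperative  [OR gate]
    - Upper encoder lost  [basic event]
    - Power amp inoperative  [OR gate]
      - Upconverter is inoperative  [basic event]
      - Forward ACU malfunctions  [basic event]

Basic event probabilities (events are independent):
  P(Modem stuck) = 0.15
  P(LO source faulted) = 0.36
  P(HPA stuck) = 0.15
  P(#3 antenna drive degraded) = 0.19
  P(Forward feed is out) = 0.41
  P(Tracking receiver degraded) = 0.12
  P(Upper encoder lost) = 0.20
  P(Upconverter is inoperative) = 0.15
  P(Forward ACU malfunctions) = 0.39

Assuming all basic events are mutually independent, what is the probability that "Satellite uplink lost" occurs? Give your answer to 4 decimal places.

0.5855

P(Modem stage down) [OR] = 1 − (1−0.15) × (1−0.19) = 0.311500
P(Antenna path inoperative) [AND] = 0.41 × 0.12 = 0.049200
P(Backup chain inoperative) [AND] = 0.15 × 0.36 × 0.311500 × 0.049200 = 0.000828
P(Power amp inoperative) [OR] = 1 − (1−0.15) × (1−0.39) = 0.481500
P(Transmit chain inoperative) [OR] = 1 − (1−0.20) × (1−0.481500) = 0.585200
P(Satellite uplink lost) [OR] = 1 − (1−0.000828) × (1−0.585200) = 0.585543
Rounded to 4 decimal places: P(Satellite uplink lost) ≈ 0.5855.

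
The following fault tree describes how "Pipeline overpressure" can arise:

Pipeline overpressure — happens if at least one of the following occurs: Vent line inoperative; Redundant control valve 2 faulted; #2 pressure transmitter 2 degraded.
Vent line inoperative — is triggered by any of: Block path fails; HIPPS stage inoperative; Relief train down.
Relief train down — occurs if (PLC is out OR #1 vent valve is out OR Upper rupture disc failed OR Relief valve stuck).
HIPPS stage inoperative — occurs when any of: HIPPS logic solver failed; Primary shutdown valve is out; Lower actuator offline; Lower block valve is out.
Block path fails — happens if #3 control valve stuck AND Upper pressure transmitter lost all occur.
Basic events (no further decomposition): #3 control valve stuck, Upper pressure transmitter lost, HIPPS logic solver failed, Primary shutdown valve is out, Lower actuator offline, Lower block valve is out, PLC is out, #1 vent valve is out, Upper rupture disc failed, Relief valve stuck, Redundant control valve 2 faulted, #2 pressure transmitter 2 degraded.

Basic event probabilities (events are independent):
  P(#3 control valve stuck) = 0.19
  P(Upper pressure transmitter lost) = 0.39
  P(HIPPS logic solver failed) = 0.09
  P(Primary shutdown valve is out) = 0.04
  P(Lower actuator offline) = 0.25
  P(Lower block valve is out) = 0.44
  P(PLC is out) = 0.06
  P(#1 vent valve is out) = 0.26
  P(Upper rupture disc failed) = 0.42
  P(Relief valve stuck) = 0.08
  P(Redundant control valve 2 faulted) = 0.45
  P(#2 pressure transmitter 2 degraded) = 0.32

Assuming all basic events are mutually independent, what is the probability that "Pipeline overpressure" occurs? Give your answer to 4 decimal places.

P(Block path fails) [AND] = 0.19 × 0.39 = 0.074100
P(HIPPS stage inoperative) [OR] = 1 − (1−0.09) × (1−0.04) × (1−0.25) × (1−0.44) = 0.633088
P(Relief train down) [OR] = 1 − (1−0.06) × (1−0.26) × (1−0.42) × (1−0.08) = 0.628828
P(Vent line inoperative) [OR] = 1 − (1−0.074100) × (1−0.633088) × (1−0.628828) = 0.873904
P(Pipeline overpressure) [OR] = 1 − (1−0.873904) × (1−0.45) × (1−0.32) = 0.952840
Rounded to 4 decimal places: P(Pipeline overpressure) ≈ 0.9528.

0.9528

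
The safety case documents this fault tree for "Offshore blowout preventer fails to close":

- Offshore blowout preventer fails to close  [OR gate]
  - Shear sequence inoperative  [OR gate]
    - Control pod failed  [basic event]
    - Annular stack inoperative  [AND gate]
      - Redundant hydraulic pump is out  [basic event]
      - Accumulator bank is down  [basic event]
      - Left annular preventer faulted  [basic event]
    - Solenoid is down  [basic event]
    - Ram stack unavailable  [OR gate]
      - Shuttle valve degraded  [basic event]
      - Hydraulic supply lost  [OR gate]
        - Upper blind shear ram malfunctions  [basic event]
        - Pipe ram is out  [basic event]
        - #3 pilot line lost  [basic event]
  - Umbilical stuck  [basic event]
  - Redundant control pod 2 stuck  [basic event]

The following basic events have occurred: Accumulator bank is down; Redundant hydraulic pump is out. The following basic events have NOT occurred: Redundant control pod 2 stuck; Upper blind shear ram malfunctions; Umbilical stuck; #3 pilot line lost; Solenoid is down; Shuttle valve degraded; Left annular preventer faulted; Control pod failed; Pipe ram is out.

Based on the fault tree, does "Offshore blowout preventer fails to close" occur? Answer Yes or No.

No

Annular stack inoperative [AND]: Redundant hydraulic pump is out=occurs, Accumulator bank is down=occurs, Left annular preventer faulted=not → not all inputs occur → does not occur.
Hydraulic supply lost [OR]: Upper blind shear ram malfunctions=not, Pipe ram is out=not, #3 pilot line lost=not → no input occurs → does not occur.
Ram stack unavailable [OR]: Shuttle valve degraded=not, Hydraulic supply lost=not → no input occurs → does not occur.
Shear sequence inoperative [OR]: Control pod failed=not, Annular stack inoperative=not, Solenoid is down=not, Ram stack unavailable=not → no input occurs → does not occur.
Offshore blowout preventer fails to close [OR]: Shear sequence inoperative=not, Umbilical stuck=not, Redundant control pod 2 stuck=not → no input occurs → does not occur.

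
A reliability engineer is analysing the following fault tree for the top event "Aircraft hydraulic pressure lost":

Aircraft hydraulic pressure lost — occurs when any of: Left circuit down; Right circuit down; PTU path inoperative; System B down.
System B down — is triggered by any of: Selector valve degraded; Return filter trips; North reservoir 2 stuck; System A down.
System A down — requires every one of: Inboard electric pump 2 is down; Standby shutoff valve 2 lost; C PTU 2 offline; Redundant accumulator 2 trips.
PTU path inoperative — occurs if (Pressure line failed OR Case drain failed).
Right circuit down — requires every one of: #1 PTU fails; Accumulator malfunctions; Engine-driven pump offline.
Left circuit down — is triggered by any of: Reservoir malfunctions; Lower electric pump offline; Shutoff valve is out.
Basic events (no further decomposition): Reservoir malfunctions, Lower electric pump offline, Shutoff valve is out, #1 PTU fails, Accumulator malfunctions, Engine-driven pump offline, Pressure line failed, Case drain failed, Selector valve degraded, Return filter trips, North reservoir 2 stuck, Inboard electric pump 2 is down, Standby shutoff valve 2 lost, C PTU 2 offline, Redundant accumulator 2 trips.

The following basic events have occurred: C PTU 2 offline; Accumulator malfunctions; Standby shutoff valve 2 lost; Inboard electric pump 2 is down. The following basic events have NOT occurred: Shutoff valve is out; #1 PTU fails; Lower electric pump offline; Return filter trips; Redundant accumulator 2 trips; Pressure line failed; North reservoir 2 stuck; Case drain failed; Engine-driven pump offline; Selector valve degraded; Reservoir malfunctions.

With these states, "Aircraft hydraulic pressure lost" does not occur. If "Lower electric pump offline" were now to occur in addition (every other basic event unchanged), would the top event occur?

Counterfactual: set "Lower electric pump offline" to occurred.
Left circuit down [OR]: Reservoir malfunctions=not, Lower electric pump offline=occurs, Shutoff valve is out=not → at least one input occurs → occurs.
Right circuit down [AND]: #1 PTU fails=not, Accumulator malfunctions=occurs, Engine-driven pump offline=not → not all inputs occur → does not occur.
PTU path inoperative [OR]: Pressure line failed=not, Case drain failed=not → no input occurs → does not occur.
System A down [AND]: Inboard electric pump 2 is down=occurs, Standby shutoff valve 2 lost=occurs, C PTU 2 offline=occurs, Redundant accumulator 2 trips=not → not all inputs occur → does not occur.
System B down [OR]: Selector valve degraded=not, Return filter trips=not, North reservoir 2 stuck=not, System A down=not → no input occurs → does not occur.
Aircraft hydraulic pressure lost [OR]: Left circuit down=occurs, Right circuit down=not, PTU path inoperative=not, System B down=not → at least one input occurs → occurs.

Yes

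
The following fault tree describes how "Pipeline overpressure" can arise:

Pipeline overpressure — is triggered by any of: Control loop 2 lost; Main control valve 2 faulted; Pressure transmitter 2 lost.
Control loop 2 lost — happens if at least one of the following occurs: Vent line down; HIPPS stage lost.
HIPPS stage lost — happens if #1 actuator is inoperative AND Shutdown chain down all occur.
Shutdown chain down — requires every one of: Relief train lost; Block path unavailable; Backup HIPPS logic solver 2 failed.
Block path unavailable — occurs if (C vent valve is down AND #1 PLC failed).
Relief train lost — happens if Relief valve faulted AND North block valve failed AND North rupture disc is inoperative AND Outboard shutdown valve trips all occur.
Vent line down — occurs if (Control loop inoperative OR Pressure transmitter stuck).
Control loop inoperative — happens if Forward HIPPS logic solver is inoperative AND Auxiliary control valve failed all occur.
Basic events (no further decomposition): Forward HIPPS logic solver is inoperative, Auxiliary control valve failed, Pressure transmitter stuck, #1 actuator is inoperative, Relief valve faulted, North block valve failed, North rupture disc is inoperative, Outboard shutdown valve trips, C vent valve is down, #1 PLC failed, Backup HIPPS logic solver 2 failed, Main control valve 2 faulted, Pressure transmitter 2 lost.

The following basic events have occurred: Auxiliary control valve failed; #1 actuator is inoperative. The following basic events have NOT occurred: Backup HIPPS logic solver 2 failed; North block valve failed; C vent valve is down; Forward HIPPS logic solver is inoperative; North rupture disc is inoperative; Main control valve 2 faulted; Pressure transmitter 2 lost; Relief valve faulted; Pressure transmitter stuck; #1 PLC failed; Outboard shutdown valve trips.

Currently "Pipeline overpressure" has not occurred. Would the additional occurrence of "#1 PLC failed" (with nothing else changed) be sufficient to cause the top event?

Counterfactual: set "#1 PLC failed" to occurred.
Control loop inoperative [AND]: Forward HIPPS logic solver is inoperative=not, Auxiliary control valve failed=occurs → not all inputs occur → does not occur.
Vent line down [OR]: Control loop inoperative=not, Pressure transmitter stuck=not → no input occurs → does not occur.
Relief train lost [AND]: Relief valve faulted=not, North block valve failed=not, North rupture disc is inoperative=not, Outboard shutdown valve trips=not → not all inputs occur → does not occur.
Block path unavailable [AND]: C vent valve is down=not, #1 PLC failed=occurs → not all inputs occur → does not occur.
Shutdown chain down [AND]: Relief train lost=not, Block path unavailable=not, Backup HIPPS logic solver 2 failed=not → not all inputs occur → does not occur.
HIPPS stage lost [AND]: #1 actuator is inoperative=occurs, Shutdown chain down=not → not all inputs occur → does not occur.
Control loop 2 lost [OR]: Vent line down=not, HIPPS stage lost=not → no input occurs → does not occur.
Pipeline overpressure [OR]: Control loop 2 lost=not, Main control valve 2 faulted=not, Pressure transmitter 2 lost=not → no input occurs → does not occur.

No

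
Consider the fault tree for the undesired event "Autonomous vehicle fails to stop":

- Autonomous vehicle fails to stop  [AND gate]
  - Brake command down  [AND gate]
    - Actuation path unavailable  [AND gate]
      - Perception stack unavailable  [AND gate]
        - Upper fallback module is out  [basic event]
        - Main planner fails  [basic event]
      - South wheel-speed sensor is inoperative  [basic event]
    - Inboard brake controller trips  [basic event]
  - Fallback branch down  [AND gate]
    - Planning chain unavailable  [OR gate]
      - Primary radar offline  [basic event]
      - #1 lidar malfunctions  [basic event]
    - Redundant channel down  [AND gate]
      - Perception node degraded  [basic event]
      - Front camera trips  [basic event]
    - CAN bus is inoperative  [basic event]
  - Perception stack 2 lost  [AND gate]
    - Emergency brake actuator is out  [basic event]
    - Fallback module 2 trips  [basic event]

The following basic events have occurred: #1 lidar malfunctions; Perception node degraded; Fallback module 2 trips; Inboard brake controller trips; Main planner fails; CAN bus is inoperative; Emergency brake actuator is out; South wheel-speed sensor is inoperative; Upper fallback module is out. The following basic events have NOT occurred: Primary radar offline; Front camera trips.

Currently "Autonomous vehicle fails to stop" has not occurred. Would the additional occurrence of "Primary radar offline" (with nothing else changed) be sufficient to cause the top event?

No

Counterfactual: set "Primary radar offline" to occurred.
Perception stack unavailable [AND]: Upper fallback module is out=occurs, Main planner fails=occurs → all inputs occur → occurs.
Actuation path unavailable [AND]: Perception stack unavailable=occurs, South wheel-speed sensor is inoperative=occurs → all inputs occur → occurs.
Brake command down [AND]: Actuation path unavailable=occurs, Inboard brake controller trips=occurs → all inputs occur → occurs.
Planning chain unavailable [OR]: Primary radar offline=occurs, #1 lidar malfunctions=occurs → at least one input occurs → occurs.
Redundant channel down [AND]: Perception node degraded=occurs, Front camera trips=not → not all inputs occur → does not occur.
Fallback branch down [AND]: Planning chain unavailable=occurs, Redundant channel down=not, CAN bus is inoperative=occurs → not all inputs occur → does not occur.
Perception stack 2 lost [AND]: Emergency brake actuator is out=occurs, Fallback module 2 trips=occurs → all inputs occur → occurs.
Autonomous vehicle fails to stop [AND]: Brake command down=occurs, Fallback branch down=not, Perception stack 2 lost=occurs → not all inputs occur → does not occur.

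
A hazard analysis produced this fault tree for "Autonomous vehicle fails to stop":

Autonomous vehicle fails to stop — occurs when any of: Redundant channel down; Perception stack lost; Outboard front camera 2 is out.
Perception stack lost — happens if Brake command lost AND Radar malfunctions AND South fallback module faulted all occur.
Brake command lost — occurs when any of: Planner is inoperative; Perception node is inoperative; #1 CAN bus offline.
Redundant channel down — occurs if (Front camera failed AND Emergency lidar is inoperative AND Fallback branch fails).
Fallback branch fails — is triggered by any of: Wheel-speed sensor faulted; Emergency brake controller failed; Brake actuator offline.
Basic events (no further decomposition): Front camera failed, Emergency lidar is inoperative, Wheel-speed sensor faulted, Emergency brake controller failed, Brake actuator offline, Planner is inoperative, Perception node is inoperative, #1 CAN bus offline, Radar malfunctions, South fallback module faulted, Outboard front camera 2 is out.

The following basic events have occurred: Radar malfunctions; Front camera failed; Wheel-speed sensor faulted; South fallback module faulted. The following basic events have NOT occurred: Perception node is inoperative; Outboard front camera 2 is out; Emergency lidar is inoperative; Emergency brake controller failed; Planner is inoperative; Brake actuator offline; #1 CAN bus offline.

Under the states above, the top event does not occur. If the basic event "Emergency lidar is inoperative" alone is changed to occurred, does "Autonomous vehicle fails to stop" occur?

Yes

Counterfactual: set "Emergency lidar is inoperative" to occurred.
Fallback branch fails [OR]: Wheel-speed sensor faulted=occurs, Emergency brake controller failed=not, Brake actuator offline=not → at least one input occurs → occurs.
Redundant channel down [AND]: Front camera failed=occurs, Emergency lidar is inoperative=occurs, Fallback branch fails=occurs → all inputs occur → occurs.
Brake command lost [OR]: Planner is inoperative=not, Perception node is inoperative=not, #1 CAN bus offline=not → no input occurs → does not occur.
Perception stack lost [AND]: Brake command lost=not, Radar malfunctions=occurs, South fallback module faulted=occurs → not all inputs occur → does not occur.
Autonomous vehicle fails to stop [OR]: Redundant channel down=occurs, Perception stack lost=not, Outboard front camera 2 is out=not → at least one input occurs → occurs.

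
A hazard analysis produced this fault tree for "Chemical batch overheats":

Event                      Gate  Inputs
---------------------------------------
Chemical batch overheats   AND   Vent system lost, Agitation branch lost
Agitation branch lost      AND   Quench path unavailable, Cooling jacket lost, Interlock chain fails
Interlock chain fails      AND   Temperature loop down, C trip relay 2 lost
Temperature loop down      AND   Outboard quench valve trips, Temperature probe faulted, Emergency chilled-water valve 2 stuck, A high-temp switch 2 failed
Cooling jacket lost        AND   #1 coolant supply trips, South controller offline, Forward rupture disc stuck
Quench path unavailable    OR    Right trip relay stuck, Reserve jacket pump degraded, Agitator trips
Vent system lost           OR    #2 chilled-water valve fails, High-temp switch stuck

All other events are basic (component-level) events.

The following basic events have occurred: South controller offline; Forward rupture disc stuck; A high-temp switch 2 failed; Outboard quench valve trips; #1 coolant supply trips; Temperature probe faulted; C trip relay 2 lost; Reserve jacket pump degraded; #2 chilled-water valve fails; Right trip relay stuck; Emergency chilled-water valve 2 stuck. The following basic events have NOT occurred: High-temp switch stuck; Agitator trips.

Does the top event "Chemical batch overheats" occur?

Vent system lost [OR]: #2 chilled-water valve fails=occurs, High-temp switch stuck=not → at least one input occurs → occurs.
Quench path unavailable [OR]: Right trip relay stuck=occurs, Reserve jacket pump degraded=occurs, Agitator trips=not → at least one input occurs → occurs.
Cooling jacket lost [AND]: #1 coolant supply trips=occurs, South controller offline=occurs, Forward rupture disc stuck=occurs → all inputs occur → occurs.
Temperature loop down [AND]: Outboard quench valve trips=occurs, Temperature probe faulted=occurs, Emergency chilled-water valve 2 stuck=occurs, A high-temp switch 2 failed=occurs → all inputs occur → occurs.
Interlock chain fails [AND]: Temperature loop down=occurs, C trip relay 2 lost=occurs → all inputs occur → occurs.
Agitation branch lost [AND]: Quench path unavailable=occurs, Cooling jacket lost=occurs, Interlock chain fails=occurs → all inputs occur → occurs.
Chemical batch overheats [AND]: Vent system lost=occurs, Agitation branch lost=occurs → all inputs occur → occurs.

Yes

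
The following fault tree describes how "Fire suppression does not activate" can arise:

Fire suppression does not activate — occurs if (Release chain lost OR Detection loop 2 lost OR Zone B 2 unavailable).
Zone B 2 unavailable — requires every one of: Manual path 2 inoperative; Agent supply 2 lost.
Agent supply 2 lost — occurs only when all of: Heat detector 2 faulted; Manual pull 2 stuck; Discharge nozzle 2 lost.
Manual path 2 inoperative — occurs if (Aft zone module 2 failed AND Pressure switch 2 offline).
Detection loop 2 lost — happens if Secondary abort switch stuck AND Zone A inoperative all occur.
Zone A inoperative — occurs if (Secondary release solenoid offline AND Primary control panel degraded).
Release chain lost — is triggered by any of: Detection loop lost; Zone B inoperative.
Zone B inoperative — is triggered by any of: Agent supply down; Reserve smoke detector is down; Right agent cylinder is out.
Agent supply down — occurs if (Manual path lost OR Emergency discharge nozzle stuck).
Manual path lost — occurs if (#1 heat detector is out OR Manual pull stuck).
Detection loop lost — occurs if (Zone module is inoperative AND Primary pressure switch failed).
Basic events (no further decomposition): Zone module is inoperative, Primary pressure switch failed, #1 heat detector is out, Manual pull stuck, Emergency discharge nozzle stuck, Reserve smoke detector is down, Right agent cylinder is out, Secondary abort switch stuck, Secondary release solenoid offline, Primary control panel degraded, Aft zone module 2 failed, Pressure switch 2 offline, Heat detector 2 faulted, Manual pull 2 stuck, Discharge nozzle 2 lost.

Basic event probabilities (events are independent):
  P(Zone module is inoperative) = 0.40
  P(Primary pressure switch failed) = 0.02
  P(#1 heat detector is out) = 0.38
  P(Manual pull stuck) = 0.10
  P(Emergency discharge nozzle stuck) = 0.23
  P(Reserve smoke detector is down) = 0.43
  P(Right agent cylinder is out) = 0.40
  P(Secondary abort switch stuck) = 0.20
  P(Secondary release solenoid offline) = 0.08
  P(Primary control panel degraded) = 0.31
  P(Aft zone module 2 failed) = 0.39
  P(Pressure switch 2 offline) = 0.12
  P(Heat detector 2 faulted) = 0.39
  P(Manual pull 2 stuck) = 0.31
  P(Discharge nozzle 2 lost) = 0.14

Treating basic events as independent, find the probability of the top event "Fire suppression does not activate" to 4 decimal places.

P(Detection loop lost) [AND] = 0.40 × 0.02 = 0.008000
P(Manual path lost) [OR] = 1 − (1−0.38) × (1−0.10) = 0.442000
P(Agent supply down) [OR] = 1 − (1−0.442000) × (1−0.23) = 0.570340
P(Zone B inoperative) [OR] = 1 − (1−0.570340) × (1−0.43) × (1−0.40) = 0.853056
P(Release chain lost) [OR] = 1 − (1−0.008000) × (1−0.853056) = 0.854232
P(Zone A inoperative) [AND] = 0.08 × 0.31 = 0.024800
P(Detection loop 2 lost) [AND] = 0.20 × 0.024800 = 0.004960
P(Manual path 2 inoperative) [AND] = 0.39 × 0.12 = 0.046800
P(Agent supply 2 lost) [AND] = 0.39 × 0.31 × 0.14 = 0.016926
P(Zone B 2 unavailable) [AND] = 0.046800 × 0.016926 = 0.000792
P(Fire suppression does not activate) [OR] = 1 − (1−0.854232) × (1−0.004960) × (1−0.000792) = 0.855070
Rounded to 4 decimal places: P(Fire suppression does not activate) ≈ 0.8551.

0.8551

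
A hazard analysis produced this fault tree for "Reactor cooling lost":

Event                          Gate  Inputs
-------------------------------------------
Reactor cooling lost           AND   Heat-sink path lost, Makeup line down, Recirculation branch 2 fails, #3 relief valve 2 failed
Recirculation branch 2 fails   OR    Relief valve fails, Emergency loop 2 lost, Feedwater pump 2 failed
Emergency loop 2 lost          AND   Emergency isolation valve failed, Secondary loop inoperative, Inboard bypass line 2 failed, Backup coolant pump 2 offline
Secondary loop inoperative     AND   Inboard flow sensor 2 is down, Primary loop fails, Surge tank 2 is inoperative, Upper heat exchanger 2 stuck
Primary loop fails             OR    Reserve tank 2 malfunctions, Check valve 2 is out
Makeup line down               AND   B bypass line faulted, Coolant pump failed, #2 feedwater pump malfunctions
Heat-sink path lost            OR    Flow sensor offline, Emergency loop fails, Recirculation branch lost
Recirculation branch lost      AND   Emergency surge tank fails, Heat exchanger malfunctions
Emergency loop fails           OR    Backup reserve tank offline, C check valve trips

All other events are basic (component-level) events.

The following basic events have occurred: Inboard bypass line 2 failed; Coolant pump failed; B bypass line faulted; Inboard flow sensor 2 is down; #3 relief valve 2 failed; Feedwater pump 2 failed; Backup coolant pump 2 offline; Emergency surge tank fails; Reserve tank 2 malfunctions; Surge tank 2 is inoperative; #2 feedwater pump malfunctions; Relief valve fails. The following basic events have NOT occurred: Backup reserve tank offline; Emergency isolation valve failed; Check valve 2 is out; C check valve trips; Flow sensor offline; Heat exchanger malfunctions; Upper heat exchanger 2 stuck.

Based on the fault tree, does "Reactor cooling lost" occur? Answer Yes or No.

No

Emergency loop fails [OR]: Backup reserve tank offline=not, C check valve trips=not → no input occurs → does not occur.
Recirculation branch lost [AND]: Emergency surge tank fails=occurs, Heat exchanger malfunctions=not → not all inputs occur → does not occur.
Heat-sink path lost [OR]: Flow sensor offline=not, Emergency loop fails=not, Recirculation branch lost=not → no input occurs → does not occur.
Makeup line down [AND]: B bypass line faulted=occurs, Coolant pump failed=occurs, #2 feedwater pump malfunctions=occurs → all inputs occur → occurs.
Primary loop fails [OR]: Reserve tank 2 malfunctions=occurs, Check valve 2 is out=not → at least one input occurs → occurs.
Secondary loop inoperative [AND]: Inboard flow sensor 2 is down=occurs, Primary loop fails=occurs, Surge tank 2 is inoperative=occurs, Upper heat exchanger 2 stuck=not → not all inputs occur → does not occur.
Emergency loop 2 lost [AND]: Emergency isolation valve failed=not, Secondary loop inoperative=not, Inboard bypass line 2 failed=occurs, Backup coolant pump 2 offline=occurs → not all inputs occur → does not occur.
Recirculation branch 2 fails [OR]: Relief valve fails=occurs, Emergency loop 2 lost=not, Feedwater pump 2 failed=occurs → at least one input occurs → occurs.
Reactor cooling lost [AND]: Heat-sink path lost=not, Makeup line down=occurs, Recirculation branch 2 fails=occurs, #3 relief valve 2 failed=occurs → not all inputs occur → does not occur.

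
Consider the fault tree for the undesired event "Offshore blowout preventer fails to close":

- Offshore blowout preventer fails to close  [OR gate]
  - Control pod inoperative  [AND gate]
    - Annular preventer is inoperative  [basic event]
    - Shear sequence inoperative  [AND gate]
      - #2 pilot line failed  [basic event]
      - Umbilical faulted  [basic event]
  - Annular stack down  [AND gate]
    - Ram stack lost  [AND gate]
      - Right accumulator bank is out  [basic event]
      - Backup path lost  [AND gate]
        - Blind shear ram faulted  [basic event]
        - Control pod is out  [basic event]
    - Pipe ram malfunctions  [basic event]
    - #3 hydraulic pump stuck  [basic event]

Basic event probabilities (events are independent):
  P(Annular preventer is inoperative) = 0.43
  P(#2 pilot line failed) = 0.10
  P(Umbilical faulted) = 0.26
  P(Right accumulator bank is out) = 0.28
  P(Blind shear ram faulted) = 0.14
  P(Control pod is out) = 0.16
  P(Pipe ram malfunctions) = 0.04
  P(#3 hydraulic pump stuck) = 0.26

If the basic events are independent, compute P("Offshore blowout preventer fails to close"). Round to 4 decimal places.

0.0112

P(Shear sequence inoperative) [AND] = 0.10 × 0.26 = 0.026000
P(Control pod inoperative) [AND] = 0.43 × 0.026000 = 0.011180
P(Backup path lost) [AND] = 0.14 × 0.16 = 0.022400
P(Ram stack lost) [AND] = 0.28 × 0.022400 = 0.006272
P(Annular stack down) [AND] = 0.006272 × 0.04 × 0.26 = 0.000065
P(Offshore blowout preventer fails to close) [OR] = 1 − (1−0.011180) × (1−0.000065) = 0.011244
Rounded to 4 decimal places: P(Offshore blowout preventer fails to close) ≈ 0.0112.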